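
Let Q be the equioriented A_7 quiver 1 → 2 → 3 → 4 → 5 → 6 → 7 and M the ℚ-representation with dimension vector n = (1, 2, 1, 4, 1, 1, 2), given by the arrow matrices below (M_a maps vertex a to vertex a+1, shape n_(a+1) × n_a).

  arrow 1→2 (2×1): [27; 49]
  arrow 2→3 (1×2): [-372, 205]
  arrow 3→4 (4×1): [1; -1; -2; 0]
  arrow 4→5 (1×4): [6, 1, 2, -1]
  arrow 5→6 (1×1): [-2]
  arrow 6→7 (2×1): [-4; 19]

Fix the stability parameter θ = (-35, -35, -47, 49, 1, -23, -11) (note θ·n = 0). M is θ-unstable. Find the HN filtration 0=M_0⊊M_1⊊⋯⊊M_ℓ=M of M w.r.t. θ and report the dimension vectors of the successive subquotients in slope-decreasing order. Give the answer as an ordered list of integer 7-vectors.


Interval decomposition of M: I[1,7], I[2,2], I[4,4]^3, I[7,7].
HN type (ℓ=5): μ^(1)=49; μ^(2)=4; μ^(3)=-11; μ^(4)=-35; μ^(5)=-39

((0, 0, 0, 3, 0, 0, 0); (0, 0, 0, 1, 1, 1, 1); (0, 0, 0, 0, 0, 0, 1); (0, 1, 0, 0, 0, 0, 0); (1, 1, 1, 0, 0, 0, 0))


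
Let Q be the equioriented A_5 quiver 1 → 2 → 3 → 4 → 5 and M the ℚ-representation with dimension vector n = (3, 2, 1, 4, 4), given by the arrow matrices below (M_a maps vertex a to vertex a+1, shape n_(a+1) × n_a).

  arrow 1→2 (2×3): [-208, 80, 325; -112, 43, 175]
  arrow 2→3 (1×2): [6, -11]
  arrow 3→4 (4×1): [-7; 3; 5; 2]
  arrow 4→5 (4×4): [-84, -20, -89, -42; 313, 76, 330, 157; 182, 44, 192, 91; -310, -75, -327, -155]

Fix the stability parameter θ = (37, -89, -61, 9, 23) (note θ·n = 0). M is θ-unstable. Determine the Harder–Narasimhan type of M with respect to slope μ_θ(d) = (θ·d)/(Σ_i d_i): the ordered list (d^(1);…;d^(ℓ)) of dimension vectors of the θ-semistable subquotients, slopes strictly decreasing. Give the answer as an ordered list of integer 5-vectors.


Via rank(M_{q-1}∘⋯∘M_p): M ≅ I[1,1], I[1,2], I[1,5], I[4,5]^3.
μ_θ-semistable layers: μ^(1)=37; μ^(2)=23; μ^(3)=9; μ^(4)=-26; μ^(5)=-113/3

((1, 0, 0, 0, 0); (0, 0, 0, 0, 4); (0, 0, 0, 4, 0); (1, 1, 0, 0, 0); (1, 1, 1, 0, 0))


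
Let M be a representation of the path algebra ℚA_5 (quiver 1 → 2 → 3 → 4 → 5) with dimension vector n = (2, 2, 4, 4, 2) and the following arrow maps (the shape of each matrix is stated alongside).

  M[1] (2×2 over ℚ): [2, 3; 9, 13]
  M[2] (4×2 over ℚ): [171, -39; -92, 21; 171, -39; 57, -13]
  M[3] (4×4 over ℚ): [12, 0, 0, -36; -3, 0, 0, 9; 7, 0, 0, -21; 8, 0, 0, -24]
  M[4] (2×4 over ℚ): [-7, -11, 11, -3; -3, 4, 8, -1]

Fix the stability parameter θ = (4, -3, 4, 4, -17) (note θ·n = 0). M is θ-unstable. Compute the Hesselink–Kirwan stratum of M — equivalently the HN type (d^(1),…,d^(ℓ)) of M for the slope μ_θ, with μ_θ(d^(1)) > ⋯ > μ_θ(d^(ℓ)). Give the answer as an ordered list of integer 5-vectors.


Barcode: M ≅ I[1,3]^2, I[3,3], I[3,5], I[4,4]^2, I[4,5]. HN layers by μ_θ (4 steps, strictly decreasing):
  μ^(1)=4; μ^(2)=1/2; μ^(3)=-3; μ^(4)=-13/2

((0, 0, 3, 2, 0); (2, 2, 0, 0, 0); (0, 0, 1, 1, 1); (0, 0, 0, 1, 1))


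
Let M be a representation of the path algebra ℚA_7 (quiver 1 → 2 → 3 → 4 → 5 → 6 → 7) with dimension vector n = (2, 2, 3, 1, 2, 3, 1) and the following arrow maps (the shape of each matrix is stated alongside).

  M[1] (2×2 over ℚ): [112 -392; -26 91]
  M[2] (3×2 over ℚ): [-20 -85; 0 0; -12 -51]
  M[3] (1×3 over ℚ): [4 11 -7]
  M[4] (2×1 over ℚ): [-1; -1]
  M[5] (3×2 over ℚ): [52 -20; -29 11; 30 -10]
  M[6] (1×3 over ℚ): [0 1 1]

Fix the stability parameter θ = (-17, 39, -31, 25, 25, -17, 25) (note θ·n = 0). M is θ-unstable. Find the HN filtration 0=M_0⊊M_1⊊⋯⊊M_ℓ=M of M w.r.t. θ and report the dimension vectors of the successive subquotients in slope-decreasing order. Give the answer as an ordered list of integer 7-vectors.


Interval decomposition of M: I[1,1], I[1,7], I[2,2], I[3,3]^2, I[5,6], I[6,6].
HN type (ℓ=6): μ^(1)=39; μ^(2)=25; μ^(3)=11; μ^(4)=4; μ^(5)=-17; μ^(6)=-31

((0, 1, 0, 0, 0, 0, 0); (0, 0, 0, 0, 0, 0, 1); (0, 0, 0, 1, 1, 1, 0); (0, 1, 1, 0, 1, 1, 0); (2, 0, 0, 0, 0, 1, 0); (0, 0, 2, 0, 0, 0, 0))


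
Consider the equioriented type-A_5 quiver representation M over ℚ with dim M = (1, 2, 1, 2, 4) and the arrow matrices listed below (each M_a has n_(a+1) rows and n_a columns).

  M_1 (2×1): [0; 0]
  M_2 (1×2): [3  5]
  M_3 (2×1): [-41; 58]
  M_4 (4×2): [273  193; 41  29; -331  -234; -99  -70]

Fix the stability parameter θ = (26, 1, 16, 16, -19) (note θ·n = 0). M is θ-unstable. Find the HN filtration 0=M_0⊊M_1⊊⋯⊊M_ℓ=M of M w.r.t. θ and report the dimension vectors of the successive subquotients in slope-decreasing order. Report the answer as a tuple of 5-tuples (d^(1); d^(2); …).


Via rank(M_{q-1}∘⋯∘M_p): M ≅ I[1,1], I[2,2], I[2,5], I[4,5], I[5,5]^2.
μ_θ-semistable layers: μ^(1)=26; μ^(2)=13/3; μ^(3)=1; μ^(4)=-3/2; μ^(5)=-19

((1, 0, 0, 0, 0); (0, 0, 1, 1, 1); (0, 2, 0, 0, 0); (0, 0, 0, 1, 1); (0, 0, 0, 0, 2))


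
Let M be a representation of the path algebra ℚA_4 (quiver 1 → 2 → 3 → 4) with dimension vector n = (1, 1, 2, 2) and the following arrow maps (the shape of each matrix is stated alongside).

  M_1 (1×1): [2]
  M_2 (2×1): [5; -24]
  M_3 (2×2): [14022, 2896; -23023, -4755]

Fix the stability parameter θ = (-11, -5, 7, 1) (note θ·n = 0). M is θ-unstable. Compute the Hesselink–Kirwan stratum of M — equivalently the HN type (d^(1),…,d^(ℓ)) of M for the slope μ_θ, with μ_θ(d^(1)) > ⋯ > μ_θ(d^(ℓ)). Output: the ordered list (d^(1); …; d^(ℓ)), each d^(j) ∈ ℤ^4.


Via rank(M_{q-1}∘⋯∘M_p): M ≅ I[1,4], I[3,4].
μ_θ-semistable layers: μ^(1)=4; μ^(2)=-5; μ^(3)=-11

((0, 0, 2, 2); (0, 1, 0, 0); (1, 0, 0, 0))


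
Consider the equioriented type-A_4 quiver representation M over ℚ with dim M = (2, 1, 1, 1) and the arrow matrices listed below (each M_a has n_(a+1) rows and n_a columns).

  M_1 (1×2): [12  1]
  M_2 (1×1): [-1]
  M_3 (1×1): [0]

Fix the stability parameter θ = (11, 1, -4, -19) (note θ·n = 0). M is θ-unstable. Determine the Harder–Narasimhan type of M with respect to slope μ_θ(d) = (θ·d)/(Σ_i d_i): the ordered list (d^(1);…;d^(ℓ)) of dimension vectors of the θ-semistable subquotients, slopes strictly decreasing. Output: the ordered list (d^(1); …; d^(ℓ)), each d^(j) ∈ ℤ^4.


Barcode: M ≅ I[1,1], I[1,3], I[4,4]. HN layers by μ_θ (3 steps, strictly decreasing):
  μ^(1)=11; μ^(2)=8/3; μ^(3)=-19

((1, 0, 0, 0); (1, 1, 1, 0); (0, 0, 0, 1))


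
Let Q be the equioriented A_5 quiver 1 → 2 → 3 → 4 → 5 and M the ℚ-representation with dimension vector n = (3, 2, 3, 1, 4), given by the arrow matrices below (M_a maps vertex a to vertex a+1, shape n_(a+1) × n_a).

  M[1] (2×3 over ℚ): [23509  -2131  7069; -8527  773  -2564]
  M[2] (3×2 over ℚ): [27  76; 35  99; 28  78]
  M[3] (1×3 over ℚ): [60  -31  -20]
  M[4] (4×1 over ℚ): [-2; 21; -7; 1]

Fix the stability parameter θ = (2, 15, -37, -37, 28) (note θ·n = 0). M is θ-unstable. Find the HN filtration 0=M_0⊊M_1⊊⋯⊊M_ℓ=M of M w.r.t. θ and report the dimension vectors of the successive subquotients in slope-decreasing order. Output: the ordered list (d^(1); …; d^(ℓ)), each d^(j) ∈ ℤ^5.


Interval decomposition of M: I[1,1], I[1,3], I[1,5], I[3,3], I[5,5]^3.
HN type (ℓ=5): μ^(1)=28; μ^(2)=2; μ^(3)=-20/3; μ^(4)=-57/4; μ^(5)=-37

((0, 0, 0, 0, 4); (1, 0, 0, 0, 0); (1, 1, 1, 0, 0); (1, 1, 1, 1, 0); (0, 0, 1, 0, 0))


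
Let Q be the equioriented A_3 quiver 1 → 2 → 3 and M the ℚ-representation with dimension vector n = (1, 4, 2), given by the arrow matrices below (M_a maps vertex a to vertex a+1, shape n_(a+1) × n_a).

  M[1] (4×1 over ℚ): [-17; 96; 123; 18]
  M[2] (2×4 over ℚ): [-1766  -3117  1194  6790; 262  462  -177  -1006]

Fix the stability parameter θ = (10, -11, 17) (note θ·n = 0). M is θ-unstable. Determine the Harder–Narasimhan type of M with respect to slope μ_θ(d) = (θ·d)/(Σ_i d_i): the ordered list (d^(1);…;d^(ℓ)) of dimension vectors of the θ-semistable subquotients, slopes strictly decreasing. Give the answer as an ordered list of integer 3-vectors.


Interval decomposition of M: I[1,3], I[2,2]^2, I[2,3].
HN type (ℓ=3): μ^(1)=17; μ^(2)=-1/2; μ^(3)=-11

((0, 0, 2); (1, 1, 0); (0, 3, 0))


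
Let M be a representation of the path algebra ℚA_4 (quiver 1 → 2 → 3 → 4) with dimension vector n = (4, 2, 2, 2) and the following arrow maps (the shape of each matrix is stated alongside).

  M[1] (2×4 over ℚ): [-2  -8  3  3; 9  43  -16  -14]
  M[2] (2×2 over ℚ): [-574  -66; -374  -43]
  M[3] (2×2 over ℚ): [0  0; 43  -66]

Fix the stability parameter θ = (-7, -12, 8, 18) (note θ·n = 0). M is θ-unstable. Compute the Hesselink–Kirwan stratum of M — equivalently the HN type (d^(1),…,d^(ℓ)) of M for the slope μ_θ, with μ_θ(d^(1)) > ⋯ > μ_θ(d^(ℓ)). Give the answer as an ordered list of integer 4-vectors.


Interval decomposition of M: I[1,1]^2, I[1,3], I[1,4], I[4,4].
HN type (ℓ=4): μ^(1)=18; μ^(2)=8; μ^(3)=-7; μ^(4)=-19/2

((0, 0, 0, 2); (0, 0, 2, 0); (2, 0, 0, 0); (2, 2, 0, 0))


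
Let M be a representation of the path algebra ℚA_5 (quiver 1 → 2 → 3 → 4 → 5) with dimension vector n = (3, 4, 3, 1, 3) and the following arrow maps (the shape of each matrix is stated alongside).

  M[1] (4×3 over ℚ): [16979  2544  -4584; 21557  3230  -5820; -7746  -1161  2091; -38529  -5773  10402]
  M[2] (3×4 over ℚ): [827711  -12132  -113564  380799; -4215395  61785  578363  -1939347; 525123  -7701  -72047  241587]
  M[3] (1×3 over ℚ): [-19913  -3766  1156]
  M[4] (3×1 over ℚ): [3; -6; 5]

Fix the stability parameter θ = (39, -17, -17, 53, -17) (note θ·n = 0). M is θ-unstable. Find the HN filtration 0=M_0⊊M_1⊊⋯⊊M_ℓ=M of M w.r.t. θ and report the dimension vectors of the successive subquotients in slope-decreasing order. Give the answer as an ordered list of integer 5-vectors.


Barcode: M ≅ I[1,2], I[1,3], I[1,5], I[2,2], I[3,3], I[5,5]^2. HN layers by μ_θ (4 steps, strictly decreasing):
  μ^(1)=18; μ^(2)=11; μ^(3)=5/3; μ^(4)=-17

((0, 0, 0, 1, 1); (1, 1, 0, 0, 0); (2, 2, 2, 0, 0); (0, 1, 1, 0, 2))


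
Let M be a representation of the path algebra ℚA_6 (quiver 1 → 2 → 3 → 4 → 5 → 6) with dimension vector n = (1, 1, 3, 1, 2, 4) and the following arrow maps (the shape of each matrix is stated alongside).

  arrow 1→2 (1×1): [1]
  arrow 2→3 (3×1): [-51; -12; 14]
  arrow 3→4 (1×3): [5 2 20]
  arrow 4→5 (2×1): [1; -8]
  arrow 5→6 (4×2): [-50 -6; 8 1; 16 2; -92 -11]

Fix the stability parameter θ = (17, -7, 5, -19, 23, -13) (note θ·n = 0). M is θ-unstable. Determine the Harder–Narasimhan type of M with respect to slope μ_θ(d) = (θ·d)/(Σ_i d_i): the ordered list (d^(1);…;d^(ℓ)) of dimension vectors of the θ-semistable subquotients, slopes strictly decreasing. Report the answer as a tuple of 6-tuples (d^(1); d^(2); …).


Interval decomposition of M: I[1,6], I[3,3]^2, I[5,6], I[6,6]^2.
HN type (ℓ=3): μ^(1)=5; μ^(2)=-1; μ^(3)=-13

((0, 0, 2, 0, 2, 2); (1, 1, 1, 1, 0, 0); (0, 0, 0, 0, 0, 2))


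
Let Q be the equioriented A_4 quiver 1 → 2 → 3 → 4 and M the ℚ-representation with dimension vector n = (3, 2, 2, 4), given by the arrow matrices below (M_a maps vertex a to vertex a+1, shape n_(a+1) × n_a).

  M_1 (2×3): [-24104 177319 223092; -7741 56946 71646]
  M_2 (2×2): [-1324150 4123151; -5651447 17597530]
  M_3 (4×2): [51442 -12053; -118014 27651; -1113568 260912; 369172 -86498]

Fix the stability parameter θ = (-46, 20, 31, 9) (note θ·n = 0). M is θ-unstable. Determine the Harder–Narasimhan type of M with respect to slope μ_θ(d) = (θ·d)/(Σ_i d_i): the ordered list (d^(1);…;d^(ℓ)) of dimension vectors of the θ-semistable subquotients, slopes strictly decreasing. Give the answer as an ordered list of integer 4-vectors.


Barcode: M ≅ I[1,1], I[1,3], I[1,4], I[4,4]^3. HN layers by μ_θ (4 steps, strictly decreasing):
  μ^(1)=31; μ^(2)=20; μ^(3)=9; μ^(4)=-46

((0, 0, 1, 0); (0, 2, 1, 1); (0, 0, 0, 3); (3, 0, 0, 0))


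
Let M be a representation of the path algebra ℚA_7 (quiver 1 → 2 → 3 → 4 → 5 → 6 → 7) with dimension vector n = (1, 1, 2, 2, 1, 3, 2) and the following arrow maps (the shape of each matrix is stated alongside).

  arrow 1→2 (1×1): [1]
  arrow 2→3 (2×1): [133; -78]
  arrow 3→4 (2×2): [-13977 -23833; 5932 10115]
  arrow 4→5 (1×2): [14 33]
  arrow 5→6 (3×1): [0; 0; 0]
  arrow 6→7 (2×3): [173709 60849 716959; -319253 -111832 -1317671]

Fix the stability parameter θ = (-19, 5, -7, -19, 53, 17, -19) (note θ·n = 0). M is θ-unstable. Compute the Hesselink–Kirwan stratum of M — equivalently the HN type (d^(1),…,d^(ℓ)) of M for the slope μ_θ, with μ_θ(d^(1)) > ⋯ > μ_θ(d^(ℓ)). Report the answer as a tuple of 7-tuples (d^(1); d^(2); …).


Interval decomposition of M: I[1,4], I[3,5], I[6,6], I[6,7]^2.
HN type (ℓ=6): μ^(1)=53; μ^(2)=17; μ^(3)=-1; μ^(4)=-7; μ^(5)=-13; μ^(6)=-19

((0, 0, 0, 0, 1, 0, 0); (0, 0, 0, 0, 0, 1, 0); (0, 0, 0, 0, 0, 2, 2); (0, 1, 1, 1, 0, 0, 0); (0, 0, 1, 1, 0, 0, 0); (1, 0, 0, 0, 0, 0, 0))


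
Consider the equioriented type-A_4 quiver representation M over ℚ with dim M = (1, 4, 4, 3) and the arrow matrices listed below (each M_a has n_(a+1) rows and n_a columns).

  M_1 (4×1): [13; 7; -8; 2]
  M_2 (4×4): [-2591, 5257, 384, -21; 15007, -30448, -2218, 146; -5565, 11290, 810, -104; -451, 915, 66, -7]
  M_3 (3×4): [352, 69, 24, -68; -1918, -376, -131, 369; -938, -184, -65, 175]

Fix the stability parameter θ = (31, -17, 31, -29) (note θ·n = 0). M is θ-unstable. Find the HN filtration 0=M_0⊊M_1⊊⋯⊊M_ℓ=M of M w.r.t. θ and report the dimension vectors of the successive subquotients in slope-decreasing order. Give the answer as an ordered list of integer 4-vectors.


Barcode: M ≅ I[1,4], I[2,3], I[2,4]^2. HN layers by μ_θ (4 steps, strictly decreasing):
  μ^(1)=31; μ^(2)=4; μ^(3)=1; μ^(4)=-17

((0, 0, 1, 0); (1, 1, 1, 1); (0, 0, 2, 2); (0, 3, 0, 0))


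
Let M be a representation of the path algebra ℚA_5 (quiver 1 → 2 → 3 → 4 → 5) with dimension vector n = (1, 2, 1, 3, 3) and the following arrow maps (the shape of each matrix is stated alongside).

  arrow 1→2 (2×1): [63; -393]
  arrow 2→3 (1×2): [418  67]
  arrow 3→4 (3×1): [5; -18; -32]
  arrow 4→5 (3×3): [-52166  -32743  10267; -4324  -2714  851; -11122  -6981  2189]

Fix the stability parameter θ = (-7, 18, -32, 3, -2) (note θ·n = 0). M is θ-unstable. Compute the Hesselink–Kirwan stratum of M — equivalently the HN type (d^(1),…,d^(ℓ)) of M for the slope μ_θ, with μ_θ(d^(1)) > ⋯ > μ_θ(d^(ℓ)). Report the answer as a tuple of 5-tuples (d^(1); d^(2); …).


Via rank(M_{q-1}∘⋯∘M_p): M ≅ I[1,4], I[2,2], I[4,5]^2, I[5,5].
μ_θ-semistable layers: μ^(1)=18; μ^(2)=3; μ^(3)=1/2; μ^(4)=-2; μ^(5)=-7

((0, 1, 0, 0, 0); (0, 0, 0, 1, 0); (0, 0, 0, 2, 2); (0, 0, 0, 0, 1); (1, 1, 1, 0, 0))


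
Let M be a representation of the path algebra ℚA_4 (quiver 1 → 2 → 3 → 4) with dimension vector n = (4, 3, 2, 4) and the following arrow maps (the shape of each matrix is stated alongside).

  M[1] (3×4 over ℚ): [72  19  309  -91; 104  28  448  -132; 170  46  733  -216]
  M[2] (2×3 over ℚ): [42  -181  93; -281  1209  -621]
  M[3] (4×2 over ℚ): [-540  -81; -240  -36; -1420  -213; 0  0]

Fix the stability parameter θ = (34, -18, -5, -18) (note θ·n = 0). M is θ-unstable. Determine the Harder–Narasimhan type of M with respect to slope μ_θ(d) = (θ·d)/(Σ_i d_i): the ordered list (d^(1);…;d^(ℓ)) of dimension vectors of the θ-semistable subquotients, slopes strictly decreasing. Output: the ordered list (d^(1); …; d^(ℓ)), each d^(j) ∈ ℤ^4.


Via rank(M_{q-1}∘⋯∘M_p): M ≅ I[1,1]^2, I[1,3], I[1,4], I[2,2], I[4,4]^3.
μ_θ-semistable layers: μ^(1)=34; μ^(2)=11/3; μ^(3)=-7/4; μ^(4)=-18

((2, 0, 0, 0); (1, 1, 1, 0); (1, 1, 1, 1); (0, 1, 0, 3))


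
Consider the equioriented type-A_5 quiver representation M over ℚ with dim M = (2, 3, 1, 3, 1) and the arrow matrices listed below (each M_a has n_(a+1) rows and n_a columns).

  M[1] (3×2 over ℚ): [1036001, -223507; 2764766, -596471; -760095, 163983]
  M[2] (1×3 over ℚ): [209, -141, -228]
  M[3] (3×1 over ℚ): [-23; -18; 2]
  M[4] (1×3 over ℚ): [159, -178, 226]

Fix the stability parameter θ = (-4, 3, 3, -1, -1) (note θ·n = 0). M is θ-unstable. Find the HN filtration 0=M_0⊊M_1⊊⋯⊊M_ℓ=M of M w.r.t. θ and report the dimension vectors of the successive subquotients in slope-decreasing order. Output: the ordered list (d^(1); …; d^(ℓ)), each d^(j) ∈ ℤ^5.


Via rank(M_{q-1}∘⋯∘M_p): M ≅ I[1,2], I[1,5], I[2,2], I[4,4]^2.
μ_θ-semistable layers: μ^(1)=3; μ^(2)=1; μ^(3)=-1; μ^(4)=-4

((0, 2, 0, 0, 0); (0, 1, 1, 1, 1); (0, 0, 0, 2, 0); (2, 0, 0, 0, 0))


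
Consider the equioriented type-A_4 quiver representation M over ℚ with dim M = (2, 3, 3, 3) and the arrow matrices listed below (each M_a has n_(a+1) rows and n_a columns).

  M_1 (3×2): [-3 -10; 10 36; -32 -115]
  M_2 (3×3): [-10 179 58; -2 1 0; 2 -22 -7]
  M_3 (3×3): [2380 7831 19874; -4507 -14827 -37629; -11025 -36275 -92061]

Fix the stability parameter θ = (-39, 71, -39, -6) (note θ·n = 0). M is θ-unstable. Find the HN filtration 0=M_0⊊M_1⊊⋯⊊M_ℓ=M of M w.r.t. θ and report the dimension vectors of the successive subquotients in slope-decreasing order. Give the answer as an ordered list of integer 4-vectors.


Via rank(M_{q-1}∘⋯∘M_p): M ≅ I[1,2], I[1,4], I[2,4], I[3,4].
μ_θ-semistable layers: μ^(1)=71; μ^(2)=26/3; μ^(3)=-6; μ^(4)=-39

((0, 1, 0, 0); (0, 2, 2, 2); (0, 0, 0, 1); (2, 0, 1, 0))


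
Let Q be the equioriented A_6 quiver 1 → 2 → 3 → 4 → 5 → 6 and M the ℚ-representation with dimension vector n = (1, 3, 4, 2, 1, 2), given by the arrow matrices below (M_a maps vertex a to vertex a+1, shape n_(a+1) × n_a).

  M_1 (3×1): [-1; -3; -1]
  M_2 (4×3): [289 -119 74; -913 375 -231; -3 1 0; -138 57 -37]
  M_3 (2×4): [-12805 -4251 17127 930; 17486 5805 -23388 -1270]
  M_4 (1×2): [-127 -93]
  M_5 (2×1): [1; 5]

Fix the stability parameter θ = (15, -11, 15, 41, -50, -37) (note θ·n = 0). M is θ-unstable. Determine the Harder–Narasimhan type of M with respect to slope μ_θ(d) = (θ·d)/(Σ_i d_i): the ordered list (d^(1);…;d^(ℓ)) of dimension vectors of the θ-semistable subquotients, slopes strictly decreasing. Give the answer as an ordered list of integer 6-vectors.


Barcode: M ≅ I[1,6], I[2,3], I[2,4], I[3,3], I[6,6]. HN layers by μ_θ (5 steps, strictly decreasing):
  μ^(1)=41; μ^(2)=15; μ^(3)=-9/2; μ^(4)=-11; μ^(5)=-37

((0, 0, 0, 1, 0, 0); (0, 0, 3, 0, 0, 0); (1, 1, 1, 1, 1, 1); (0, 2, 0, 0, 0, 0); (0, 0, 0, 0, 0, 1))


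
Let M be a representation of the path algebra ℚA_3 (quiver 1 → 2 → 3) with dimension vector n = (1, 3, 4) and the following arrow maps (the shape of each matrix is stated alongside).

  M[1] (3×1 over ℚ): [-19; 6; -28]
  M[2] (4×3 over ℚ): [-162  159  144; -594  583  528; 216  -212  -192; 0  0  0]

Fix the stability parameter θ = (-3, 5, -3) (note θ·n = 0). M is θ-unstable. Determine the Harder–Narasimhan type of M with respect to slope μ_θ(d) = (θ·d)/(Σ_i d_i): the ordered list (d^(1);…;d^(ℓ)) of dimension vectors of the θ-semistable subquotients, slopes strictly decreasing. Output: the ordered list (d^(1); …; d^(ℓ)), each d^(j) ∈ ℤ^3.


Interval decomposition of M: I[1,2], I[2,2], I[2,3], I[3,3]^3.
HN type (ℓ=3): μ^(1)=5; μ^(2)=1; μ^(3)=-3

((0, 2, 0); (0, 1, 1); (1, 0, 3))


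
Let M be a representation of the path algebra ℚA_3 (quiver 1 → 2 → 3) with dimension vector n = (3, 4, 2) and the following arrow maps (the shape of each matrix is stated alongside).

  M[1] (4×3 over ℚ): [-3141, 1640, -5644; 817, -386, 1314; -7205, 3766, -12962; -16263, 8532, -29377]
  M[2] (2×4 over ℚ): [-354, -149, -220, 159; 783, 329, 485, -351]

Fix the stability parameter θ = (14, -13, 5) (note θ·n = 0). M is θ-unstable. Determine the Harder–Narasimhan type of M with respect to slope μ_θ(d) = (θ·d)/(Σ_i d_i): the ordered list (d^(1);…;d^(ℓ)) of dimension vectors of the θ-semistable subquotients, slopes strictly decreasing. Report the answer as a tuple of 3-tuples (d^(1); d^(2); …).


Interval decomposition of M: I[1,2], I[1,3]^2, I[2,2].
HN type (ℓ=3): μ^(1)=5; μ^(2)=1/2; μ^(3)=-13

((0, 0, 2); (3, 3, 0); (0, 1, 0))


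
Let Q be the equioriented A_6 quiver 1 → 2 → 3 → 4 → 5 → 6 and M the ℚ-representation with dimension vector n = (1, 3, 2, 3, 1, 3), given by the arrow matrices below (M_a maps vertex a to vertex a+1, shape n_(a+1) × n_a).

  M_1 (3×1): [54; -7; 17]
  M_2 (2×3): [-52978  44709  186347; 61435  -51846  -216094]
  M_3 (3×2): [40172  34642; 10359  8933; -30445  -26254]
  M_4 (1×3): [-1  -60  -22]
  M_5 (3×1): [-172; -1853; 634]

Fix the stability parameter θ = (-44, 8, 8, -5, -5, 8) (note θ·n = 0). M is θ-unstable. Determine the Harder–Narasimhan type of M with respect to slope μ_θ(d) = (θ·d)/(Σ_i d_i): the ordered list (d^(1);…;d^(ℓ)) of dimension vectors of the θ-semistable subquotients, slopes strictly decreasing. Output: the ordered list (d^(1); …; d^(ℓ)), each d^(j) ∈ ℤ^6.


Barcode: M ≅ I[1,6], I[2,2], I[2,4], I[4,4], I[6,6]^2. HN layers by μ_θ (5 steps, strictly decreasing):
  μ^(1)=8; μ^(2)=11/3; μ^(3)=3/2; μ^(4)=-5; μ^(5)=-44

((0, 1, 0, 0, 0, 3); (0, 1, 1, 1, 0, 0); (0, 1, 1, 1, 1, 0); (0, 0, 0, 1, 0, 0); (1, 0, 0, 0, 0, 0))


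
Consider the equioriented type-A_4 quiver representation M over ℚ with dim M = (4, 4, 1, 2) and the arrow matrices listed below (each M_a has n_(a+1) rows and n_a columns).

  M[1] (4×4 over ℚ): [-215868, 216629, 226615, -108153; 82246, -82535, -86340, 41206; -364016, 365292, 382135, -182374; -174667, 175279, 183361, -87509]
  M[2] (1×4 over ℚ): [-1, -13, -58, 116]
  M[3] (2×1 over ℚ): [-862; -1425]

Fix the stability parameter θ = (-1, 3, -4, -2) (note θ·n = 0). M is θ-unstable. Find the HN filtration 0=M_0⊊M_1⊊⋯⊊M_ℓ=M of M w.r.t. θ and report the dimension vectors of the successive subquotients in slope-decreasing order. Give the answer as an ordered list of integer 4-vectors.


Interval decomposition of M: I[1,2]^3, I[1,4], I[4,4].
HN type (ℓ=3): μ^(1)=3; μ^(2)=-1; μ^(3)=-2

((0, 3, 0, 0); (4, 1, 1, 1); (0, 0, 0, 1))


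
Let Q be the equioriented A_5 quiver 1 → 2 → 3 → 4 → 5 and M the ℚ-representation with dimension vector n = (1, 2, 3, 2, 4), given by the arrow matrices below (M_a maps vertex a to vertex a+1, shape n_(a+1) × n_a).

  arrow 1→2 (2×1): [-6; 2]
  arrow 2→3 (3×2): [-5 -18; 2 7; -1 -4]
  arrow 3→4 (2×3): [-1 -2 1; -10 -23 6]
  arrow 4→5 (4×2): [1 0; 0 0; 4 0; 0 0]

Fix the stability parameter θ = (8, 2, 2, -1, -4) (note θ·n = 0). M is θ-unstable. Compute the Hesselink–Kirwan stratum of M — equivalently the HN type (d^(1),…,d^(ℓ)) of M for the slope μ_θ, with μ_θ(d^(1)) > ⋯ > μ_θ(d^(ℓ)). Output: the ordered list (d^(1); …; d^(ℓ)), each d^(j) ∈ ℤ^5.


Interval decomposition of M: I[1,4], I[2,3], I[3,5], I[5,5]^3.
HN type (ℓ=4): μ^(1)=11/4; μ^(2)=2; μ^(3)=-1; μ^(4)=-4

((1, 1, 1, 1, 0); (0, 1, 1, 0, 0); (0, 0, 1, 1, 1); (0, 0, 0, 0, 3))


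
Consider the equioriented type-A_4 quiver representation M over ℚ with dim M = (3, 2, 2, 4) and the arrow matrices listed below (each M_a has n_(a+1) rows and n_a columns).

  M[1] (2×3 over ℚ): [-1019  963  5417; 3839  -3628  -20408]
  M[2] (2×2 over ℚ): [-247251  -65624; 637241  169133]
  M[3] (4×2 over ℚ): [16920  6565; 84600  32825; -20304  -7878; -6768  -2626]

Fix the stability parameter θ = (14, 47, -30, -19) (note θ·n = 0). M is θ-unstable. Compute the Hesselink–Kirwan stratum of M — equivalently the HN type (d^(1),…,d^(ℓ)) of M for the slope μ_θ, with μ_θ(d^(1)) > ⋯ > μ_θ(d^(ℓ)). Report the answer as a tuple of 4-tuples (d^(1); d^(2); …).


Via rank(M_{q-1}∘⋯∘M_p): M ≅ I[1,1], I[1,3], I[1,4], I[4,4]^3.
μ_θ-semistable layers: μ^(1)=14; μ^(2)=31/3; μ^(3)=3; μ^(4)=-19

((1, 0, 0, 0); (1, 1, 1, 0); (1, 1, 1, 1); (0, 0, 0, 3))


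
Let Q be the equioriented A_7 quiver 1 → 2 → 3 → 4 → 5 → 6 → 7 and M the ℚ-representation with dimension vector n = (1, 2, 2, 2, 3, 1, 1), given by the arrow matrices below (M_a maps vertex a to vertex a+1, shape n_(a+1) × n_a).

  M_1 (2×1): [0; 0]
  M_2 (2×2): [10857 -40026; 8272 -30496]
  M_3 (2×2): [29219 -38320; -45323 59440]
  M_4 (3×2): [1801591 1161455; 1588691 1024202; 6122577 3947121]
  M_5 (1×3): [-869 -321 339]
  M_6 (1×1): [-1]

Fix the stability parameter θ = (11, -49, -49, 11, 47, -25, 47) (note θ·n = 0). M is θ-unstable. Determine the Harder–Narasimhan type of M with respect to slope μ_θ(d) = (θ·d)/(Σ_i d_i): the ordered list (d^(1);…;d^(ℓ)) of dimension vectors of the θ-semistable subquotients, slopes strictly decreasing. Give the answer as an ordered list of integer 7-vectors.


Interval decomposition of M: I[1,1], I[2,2], I[2,7], I[3,3], I[4,5], I[5,5].
HN type (ℓ=3): μ^(1)=47; μ^(2)=11; μ^(3)=-49

((0, 0, 0, 0, 2, 0, 1); (1, 0, 0, 2, 1, 1, 0); (0, 2, 2, 0, 0, 0, 0))


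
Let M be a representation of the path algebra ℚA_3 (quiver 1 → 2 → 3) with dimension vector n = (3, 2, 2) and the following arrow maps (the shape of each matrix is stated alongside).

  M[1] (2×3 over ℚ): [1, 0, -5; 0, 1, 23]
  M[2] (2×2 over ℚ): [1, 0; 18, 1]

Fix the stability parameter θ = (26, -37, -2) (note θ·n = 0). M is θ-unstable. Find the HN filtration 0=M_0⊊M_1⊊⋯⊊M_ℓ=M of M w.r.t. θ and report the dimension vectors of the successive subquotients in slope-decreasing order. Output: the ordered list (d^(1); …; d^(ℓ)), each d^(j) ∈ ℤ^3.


Interval decomposition of M: I[1,1], I[1,3]^2.
HN type (ℓ=3): μ^(1)=26; μ^(2)=-2; μ^(3)=-11/2

((1, 0, 0); (0, 0, 2); (2, 2, 0))


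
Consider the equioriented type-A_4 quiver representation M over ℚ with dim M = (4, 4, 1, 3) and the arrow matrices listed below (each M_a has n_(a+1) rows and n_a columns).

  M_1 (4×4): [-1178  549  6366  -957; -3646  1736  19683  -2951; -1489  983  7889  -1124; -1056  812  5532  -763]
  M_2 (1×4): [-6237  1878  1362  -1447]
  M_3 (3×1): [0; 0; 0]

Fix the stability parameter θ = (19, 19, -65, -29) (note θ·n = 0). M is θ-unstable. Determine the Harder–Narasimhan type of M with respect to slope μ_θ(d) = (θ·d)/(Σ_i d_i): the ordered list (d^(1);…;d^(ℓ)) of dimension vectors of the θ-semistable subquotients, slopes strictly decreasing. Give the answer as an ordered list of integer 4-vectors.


Barcode: M ≅ I[1,2]^3, I[1,3], I[4,4]^3. HN layers by μ_θ (3 steps, strictly decreasing):
  μ^(1)=19; μ^(2)=-9; μ^(3)=-29

((3, 3, 0, 0); (1, 1, 1, 0); (0, 0, 0, 3))


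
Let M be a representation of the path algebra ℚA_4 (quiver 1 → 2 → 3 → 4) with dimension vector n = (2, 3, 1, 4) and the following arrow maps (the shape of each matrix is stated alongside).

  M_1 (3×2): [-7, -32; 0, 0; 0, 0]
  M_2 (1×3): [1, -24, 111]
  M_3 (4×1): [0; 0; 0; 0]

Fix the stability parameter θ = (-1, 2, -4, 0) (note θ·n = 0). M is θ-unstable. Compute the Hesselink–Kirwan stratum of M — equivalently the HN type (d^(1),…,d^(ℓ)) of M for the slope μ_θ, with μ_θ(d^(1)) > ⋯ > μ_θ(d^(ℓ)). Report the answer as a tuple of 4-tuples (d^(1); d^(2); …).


Barcode: M ≅ I[1,1], I[1,3], I[2,2]^2, I[4,4]^4. HN layers by μ_θ (3 steps, strictly decreasing):
  μ^(1)=2; μ^(2)=0; μ^(3)=-1

((0, 2, 0, 0); (0, 0, 0, 4); (2, 1, 1, 0))


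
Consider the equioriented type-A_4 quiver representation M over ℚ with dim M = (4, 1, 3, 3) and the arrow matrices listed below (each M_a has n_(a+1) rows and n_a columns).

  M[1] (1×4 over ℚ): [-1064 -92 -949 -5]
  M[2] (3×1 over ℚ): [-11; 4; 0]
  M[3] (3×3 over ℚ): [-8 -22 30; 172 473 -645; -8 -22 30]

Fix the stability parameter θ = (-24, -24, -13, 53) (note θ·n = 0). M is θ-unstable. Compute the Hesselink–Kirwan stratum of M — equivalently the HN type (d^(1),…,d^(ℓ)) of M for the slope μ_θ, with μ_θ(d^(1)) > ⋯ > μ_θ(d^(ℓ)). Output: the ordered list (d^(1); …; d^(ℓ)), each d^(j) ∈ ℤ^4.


Barcode: M ≅ I[1,1]^3, I[1,3], I[3,3], I[3,4], I[4,4]^2. HN layers by μ_θ (3 steps, strictly decreasing):
  μ^(1)=53; μ^(2)=-13; μ^(3)=-24

((0, 0, 0, 3); (0, 0, 3, 0); (4, 1, 0, 0))


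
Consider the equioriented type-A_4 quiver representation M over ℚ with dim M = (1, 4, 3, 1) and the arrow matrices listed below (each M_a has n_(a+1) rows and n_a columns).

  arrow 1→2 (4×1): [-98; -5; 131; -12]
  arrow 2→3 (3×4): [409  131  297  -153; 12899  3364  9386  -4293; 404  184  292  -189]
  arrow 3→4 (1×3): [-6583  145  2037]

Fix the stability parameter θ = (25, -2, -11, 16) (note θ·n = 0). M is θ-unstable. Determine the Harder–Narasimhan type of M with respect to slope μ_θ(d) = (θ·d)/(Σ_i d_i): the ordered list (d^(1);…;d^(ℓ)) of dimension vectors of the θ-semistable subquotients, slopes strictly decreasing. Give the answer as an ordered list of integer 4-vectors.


Via rank(M_{q-1}∘⋯∘M_p): M ≅ I[1,4], I[2,2], I[2,3]^2.
μ_θ-semistable layers: μ^(1)=16; μ^(2)=4; μ^(3)=-2; μ^(4)=-13/2

((0, 0, 0, 1); (1, 1, 1, 0); (0, 1, 0, 0); (0, 2, 2, 0))


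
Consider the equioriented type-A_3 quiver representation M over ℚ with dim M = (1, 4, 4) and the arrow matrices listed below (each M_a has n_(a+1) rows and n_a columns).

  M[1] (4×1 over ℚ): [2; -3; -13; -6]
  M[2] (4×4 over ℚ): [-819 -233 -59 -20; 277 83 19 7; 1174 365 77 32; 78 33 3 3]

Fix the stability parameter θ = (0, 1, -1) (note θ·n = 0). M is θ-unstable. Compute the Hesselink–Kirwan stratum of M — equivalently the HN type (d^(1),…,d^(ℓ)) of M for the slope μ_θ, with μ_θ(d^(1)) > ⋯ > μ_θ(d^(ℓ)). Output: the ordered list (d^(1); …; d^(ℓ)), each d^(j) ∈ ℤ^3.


Via rank(M_{q-1}∘⋯∘M_p): M ≅ I[1,3], I[2,2], I[2,3]^2, I[3,3].
μ_θ-semistable layers: μ^(1)=1; μ^(2)=0; μ^(3)=-1

((0, 1, 0); (1, 3, 3); (0, 0, 1))


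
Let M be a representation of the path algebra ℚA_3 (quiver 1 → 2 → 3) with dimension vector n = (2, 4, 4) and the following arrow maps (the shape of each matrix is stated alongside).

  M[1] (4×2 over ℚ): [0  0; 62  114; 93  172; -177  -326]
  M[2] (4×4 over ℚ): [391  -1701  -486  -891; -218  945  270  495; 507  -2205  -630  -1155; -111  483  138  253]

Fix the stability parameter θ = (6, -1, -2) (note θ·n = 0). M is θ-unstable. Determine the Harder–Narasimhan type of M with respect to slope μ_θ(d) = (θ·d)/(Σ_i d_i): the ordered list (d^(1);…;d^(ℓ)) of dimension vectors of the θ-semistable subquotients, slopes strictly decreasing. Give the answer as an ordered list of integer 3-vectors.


Barcode: M ≅ I[1,2], I[1,3], I[2,2], I[2,3], I[3,3]^2. HN layers by μ_θ (5 steps, strictly decreasing):
  μ^(1)=5/2; μ^(2)=1; μ^(3)=-1; μ^(4)=-3/2; μ^(5)=-2

((1, 1, 0); (1, 1, 1); (0, 1, 0); (0, 1, 1); (0, 0, 2))


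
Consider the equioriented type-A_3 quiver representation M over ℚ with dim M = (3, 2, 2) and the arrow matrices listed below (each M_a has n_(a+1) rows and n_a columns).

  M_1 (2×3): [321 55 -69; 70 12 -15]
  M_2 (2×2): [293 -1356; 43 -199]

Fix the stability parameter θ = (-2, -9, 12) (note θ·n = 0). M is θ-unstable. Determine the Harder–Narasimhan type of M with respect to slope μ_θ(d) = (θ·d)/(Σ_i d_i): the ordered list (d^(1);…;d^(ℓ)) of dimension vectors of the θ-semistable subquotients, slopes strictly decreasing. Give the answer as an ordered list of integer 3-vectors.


Barcode: M ≅ I[1,1], I[1,3]^2. HN layers by μ_θ (3 steps, strictly decreasing):
  μ^(1)=12; μ^(2)=-2; μ^(3)=-11/2

((0, 0, 2); (1, 0, 0); (2, 2, 0))


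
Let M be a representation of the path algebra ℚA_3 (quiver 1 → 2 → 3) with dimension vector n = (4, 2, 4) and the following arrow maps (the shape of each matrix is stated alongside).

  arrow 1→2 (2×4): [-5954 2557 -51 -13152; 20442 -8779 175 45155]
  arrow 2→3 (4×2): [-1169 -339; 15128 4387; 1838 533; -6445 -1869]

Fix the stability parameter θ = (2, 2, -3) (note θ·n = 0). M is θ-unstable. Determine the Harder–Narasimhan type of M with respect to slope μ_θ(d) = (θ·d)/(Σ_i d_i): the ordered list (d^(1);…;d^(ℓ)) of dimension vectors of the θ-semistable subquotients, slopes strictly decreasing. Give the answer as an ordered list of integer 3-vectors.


Interval decomposition of M: I[1,1]^2, I[1,3]^2, I[3,3]^2.
HN type (ℓ=3): μ^(1)=2; μ^(2)=1/3; μ^(3)=-3

((2, 0, 0); (2, 2, 2); (0, 0, 2))


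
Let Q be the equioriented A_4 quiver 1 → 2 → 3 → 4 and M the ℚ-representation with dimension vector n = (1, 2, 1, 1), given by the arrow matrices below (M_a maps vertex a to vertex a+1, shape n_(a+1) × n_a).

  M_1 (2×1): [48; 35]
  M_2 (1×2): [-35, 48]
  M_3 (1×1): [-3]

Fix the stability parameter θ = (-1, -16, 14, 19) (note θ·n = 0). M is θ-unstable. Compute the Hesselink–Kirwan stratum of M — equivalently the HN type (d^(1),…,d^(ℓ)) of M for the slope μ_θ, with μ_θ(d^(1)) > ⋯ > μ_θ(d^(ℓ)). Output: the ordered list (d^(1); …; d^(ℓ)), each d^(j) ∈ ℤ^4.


Via rank(M_{q-1}∘⋯∘M_p): M ≅ I[1,2], I[2,4].
μ_θ-semistable layers: μ^(1)=19; μ^(2)=14; μ^(3)=-17/2; μ^(4)=-16

((0, 0, 0, 1); (0, 0, 1, 0); (1, 1, 0, 0); (0, 1, 0, 0))


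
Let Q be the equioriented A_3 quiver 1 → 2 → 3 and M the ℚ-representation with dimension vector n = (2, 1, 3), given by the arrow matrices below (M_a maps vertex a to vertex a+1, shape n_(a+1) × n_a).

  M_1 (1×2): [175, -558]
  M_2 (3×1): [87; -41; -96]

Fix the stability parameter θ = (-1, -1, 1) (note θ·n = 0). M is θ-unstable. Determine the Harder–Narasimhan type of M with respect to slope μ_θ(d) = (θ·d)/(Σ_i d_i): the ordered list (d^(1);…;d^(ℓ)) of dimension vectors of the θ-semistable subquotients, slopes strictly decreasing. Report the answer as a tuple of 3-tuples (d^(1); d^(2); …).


Interval decomposition of M: I[1,1], I[1,3], I[3,3]^2.
HN type (ℓ=2): μ^(1)=1; μ^(2)=-1

((0, 0, 3); (2, 1, 0))


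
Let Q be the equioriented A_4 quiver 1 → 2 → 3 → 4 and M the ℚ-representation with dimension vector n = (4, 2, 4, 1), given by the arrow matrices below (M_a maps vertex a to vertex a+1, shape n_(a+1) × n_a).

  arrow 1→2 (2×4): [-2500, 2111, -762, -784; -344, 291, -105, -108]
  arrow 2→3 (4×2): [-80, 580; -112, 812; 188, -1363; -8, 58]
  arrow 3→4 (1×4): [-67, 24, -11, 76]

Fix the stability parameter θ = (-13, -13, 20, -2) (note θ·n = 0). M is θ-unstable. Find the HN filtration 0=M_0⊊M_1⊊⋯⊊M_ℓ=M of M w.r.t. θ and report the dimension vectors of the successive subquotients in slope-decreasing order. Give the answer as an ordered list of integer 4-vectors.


Interval decomposition of M: I[1,1]^2, I[1,2], I[1,4], I[3,3]^3.
HN type (ℓ=3): μ^(1)=20; μ^(2)=9; μ^(3)=-13

((0, 0, 3, 0); (0, 0, 1, 1); (4, 2, 0, 0))


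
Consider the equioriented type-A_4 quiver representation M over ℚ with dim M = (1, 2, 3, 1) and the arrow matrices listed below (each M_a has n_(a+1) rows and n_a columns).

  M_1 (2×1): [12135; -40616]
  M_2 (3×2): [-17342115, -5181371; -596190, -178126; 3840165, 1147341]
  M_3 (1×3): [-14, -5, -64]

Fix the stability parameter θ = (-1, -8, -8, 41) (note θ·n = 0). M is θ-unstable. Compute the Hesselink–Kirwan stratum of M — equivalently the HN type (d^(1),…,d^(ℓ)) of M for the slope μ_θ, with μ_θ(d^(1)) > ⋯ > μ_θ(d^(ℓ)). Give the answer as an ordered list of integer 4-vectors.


Via rank(M_{q-1}∘⋯∘M_p): M ≅ I[1,3], I[2,2], I[3,3], I[3,4].
μ_θ-semistable layers: μ^(1)=41; μ^(2)=-17/3; μ^(3)=-8

((0, 0, 0, 1); (1, 1, 1, 0); (0, 1, 2, 0))


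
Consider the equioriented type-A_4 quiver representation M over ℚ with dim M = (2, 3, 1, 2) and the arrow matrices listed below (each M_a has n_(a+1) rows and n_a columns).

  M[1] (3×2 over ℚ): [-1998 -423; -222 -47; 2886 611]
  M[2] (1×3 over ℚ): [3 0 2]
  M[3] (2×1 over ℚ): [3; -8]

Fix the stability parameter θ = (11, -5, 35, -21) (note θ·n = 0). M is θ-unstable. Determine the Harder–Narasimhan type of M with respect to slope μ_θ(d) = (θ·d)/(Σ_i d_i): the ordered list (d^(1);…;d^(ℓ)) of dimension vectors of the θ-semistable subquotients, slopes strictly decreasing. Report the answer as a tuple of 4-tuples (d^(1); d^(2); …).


Interval decomposition of M: I[1,1], I[1,4], I[2,2]^2, I[4,4].
HN type (ℓ=5): μ^(1)=11; μ^(2)=7; μ^(3)=3; μ^(4)=-5; μ^(5)=-21

((1, 0, 0, 0); (0, 0, 1, 1); (1, 1, 0, 0); (0, 2, 0, 0); (0, 0, 0, 1))


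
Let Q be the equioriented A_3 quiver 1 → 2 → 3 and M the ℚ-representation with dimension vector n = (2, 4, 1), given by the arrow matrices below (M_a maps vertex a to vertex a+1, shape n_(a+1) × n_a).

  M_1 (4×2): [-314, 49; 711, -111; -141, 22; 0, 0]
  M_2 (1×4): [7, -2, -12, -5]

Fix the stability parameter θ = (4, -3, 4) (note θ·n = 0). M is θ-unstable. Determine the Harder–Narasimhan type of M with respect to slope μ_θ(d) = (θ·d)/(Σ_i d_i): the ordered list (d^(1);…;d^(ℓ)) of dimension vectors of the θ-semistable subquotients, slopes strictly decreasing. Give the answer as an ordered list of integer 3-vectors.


Barcode: M ≅ I[1,2], I[1,3], I[2,2]^2. HN layers by μ_θ (3 steps, strictly decreasing):
  μ^(1)=4; μ^(2)=1/2; μ^(3)=-3

((0, 0, 1); (2, 2, 0); (0, 2, 0))


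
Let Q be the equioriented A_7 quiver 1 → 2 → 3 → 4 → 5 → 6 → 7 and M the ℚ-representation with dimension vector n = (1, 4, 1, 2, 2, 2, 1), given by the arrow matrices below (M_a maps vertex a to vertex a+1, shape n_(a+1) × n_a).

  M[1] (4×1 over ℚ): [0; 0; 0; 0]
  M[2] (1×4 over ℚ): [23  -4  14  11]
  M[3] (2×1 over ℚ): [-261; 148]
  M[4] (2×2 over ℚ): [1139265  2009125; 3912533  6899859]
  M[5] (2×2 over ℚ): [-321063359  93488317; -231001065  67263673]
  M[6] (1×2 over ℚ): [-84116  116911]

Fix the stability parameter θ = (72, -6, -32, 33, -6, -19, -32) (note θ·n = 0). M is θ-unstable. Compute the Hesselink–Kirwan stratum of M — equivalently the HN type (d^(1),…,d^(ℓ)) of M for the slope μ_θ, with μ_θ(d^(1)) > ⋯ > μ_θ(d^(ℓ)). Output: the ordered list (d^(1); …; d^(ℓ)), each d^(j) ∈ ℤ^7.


Interval decomposition of M: I[1,1], I[2,2]^3, I[2,7], I[4,6].
HN type (ℓ=4): μ^(1)=72; μ^(2)=8/3; μ^(3)=-6; μ^(4)=-19

((1, 0, 0, 0, 0, 0, 0); (0, 0, 0, 1, 1, 1, 0); (0, 3, 0, 1, 1, 1, 1); (0, 1, 1, 0, 0, 0, 0))


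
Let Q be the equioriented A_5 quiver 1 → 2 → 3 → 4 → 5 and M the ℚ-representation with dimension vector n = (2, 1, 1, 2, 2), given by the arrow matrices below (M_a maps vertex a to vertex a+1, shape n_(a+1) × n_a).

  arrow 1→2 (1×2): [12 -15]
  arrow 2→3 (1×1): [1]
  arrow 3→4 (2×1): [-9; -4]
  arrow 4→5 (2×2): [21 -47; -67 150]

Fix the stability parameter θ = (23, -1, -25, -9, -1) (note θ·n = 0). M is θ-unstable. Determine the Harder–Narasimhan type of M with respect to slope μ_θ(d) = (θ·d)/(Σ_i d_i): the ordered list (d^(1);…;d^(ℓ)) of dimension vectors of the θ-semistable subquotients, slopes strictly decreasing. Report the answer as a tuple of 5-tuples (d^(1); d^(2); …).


Interval decomposition of M: I[1,1], I[1,5], I[4,5].
HN type (ℓ=4): μ^(1)=23; μ^(2)=-1; μ^(3)=-3; μ^(4)=-9

((1, 0, 0, 0, 0); (0, 0, 0, 0, 2); (1, 1, 1, 1, 0); (0, 0, 0, 1, 0))


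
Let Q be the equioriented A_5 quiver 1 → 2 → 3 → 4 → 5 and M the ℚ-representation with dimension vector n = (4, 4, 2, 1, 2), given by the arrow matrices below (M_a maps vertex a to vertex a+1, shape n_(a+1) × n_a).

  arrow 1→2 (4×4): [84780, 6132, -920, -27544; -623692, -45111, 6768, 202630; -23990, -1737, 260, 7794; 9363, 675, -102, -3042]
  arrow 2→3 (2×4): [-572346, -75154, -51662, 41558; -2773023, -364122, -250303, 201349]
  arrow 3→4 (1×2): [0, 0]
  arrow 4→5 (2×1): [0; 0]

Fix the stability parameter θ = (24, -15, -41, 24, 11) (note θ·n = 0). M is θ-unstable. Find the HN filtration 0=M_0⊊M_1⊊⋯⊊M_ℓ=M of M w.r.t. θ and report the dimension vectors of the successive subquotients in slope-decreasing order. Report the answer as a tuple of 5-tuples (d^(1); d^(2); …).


Barcode: M ≅ I[1,1]^2, I[1,3]^2, I[2,2]^2, I[4,4], I[5,5]^2. HN layers by μ_θ (4 steps, strictly decreasing):
  μ^(1)=24; μ^(2)=11; μ^(3)=-32/3; μ^(4)=-15

((2, 0, 0, 1, 0); (0, 0, 0, 0, 2); (2, 2, 2, 0, 0); (0, 2, 0, 0, 0))
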